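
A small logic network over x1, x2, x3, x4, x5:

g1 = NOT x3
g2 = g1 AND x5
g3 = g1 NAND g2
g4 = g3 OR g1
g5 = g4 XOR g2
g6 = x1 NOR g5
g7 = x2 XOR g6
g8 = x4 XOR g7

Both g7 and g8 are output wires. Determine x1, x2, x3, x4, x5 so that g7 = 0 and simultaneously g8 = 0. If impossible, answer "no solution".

x1=0 x2=1 x3=0 x4=0 x5=1

Check with x1=0 x2=1 x3=0 x4=0 x5=1:
g1 = NOT x3 = NOT 0 = 1
g2 = g1 AND x5 = 1 AND 1 = 1
g3 = g1 NAND g2 = 1 NAND 1 = 0
g4 = g3 OR g1 = 0 OR 1 = 1
g5 = g4 XOR g2 = 1 XOR 1 = 0
g6 = x1 NOR g5 = 0 NOR 0 = 1
g7 = x2 XOR g6 = 1 XOR 1 = 0
g8 = x4 XOR g7 = 0 XOR 0 = 0
So g7 = 0 and g8 = 0.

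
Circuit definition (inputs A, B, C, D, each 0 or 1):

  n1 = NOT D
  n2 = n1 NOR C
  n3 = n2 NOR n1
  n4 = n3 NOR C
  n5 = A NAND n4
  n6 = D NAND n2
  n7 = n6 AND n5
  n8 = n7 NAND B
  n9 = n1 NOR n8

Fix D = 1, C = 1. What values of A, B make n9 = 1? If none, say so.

A=0, B=1

n9 = n1 NOR n8 must be 1, so both n1 = 0 and n8 = 0.
n1 = NOT D must be 0, so D = 1.
Check with D = 1, C = 1 and A=0, B=1:
n1 = NOT D = NOT 1 = 0
n2 = n1 NOR C = 0 NOR 1 = 0
n3 = n2 NOR n1 = 0 NOR 0 = 1
n4 = n3 NOR C = 1 NOR 1 = 0
n5 = A NAND n4 = 0 NAND 0 = 1
n6 = D NAND n2 = 1 NAND 0 = 1
n7 = n6 AND n5 = 1 AND 1 = 1
n8 = n7 NAND B = 1 NAND 1 = 0
n9 = n1 NOR n8 = 0 NOR 0 = 1
So n9 = 1.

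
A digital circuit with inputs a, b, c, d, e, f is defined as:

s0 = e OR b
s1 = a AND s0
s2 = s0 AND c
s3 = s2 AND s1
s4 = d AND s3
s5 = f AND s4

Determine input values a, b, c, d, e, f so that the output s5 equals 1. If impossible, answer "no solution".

Check with a=1 b=1 c=1 d=1 e=1 f=1:
s0 = e OR b = 1 OR 1 = 1
s1 = a AND s0 = 1 AND 1 = 1
s2 = s0 AND c = 1 AND 1 = 1
s3 = s2 AND s1 = 1 AND 1 = 1
s4 = d AND s3 = 1 AND 1 = 1
s5 = f AND s4 = 1 AND 1 = 1
So s5 = 1 as required.

a=1 b=1 c=1 d=1 e=1 f=1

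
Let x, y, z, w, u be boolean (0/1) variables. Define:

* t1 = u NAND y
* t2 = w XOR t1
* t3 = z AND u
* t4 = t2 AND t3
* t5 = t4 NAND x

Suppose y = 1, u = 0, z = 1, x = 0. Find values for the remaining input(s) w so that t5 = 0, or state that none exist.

no solution exists

With y = 1, u = 0, z = 1, x = 0 fixed, none of the 2 settings of w give t5 = 0.
For example, with w=0:
t1 = u NAND y = 0 NAND 1 = 1
t2 = w XOR t1 = 0 XOR 1 = 1
t3 = z AND u = 1 AND 0 = 0
t4 = t2 AND t3 = 1 AND 0 = 0
t5 = t4 NAND x = 0 NAND 0 = 1
giving t5 = 1 ≠ 0.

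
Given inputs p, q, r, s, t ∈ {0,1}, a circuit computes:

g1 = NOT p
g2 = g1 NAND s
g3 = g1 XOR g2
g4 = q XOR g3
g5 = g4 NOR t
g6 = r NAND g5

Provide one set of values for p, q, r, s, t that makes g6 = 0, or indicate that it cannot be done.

g6 = r NAND g5 must be 0, so both r = 1 and g5 = 1.
g5 = g4 NOR t must be 1, so both g4 = 0 and t = 0.
Check with p=1 q=1 r=1 s=1 t=0:
g1 = NOT p = NOT 1 = 0
g2 = g1 NAND s = 0 NAND 1 = 1
g3 = g1 XOR g2 = 0 XOR 1 = 1
g4 = q XOR g3 = 1 XOR 1 = 0
g5 = g4 NOR t = 0 NOR 0 = 1
g6 = r NAND g5 = 1 NAND 1 = 0
So g6 = 0 as required.

p=1 q=1 r=1 s=1 t=0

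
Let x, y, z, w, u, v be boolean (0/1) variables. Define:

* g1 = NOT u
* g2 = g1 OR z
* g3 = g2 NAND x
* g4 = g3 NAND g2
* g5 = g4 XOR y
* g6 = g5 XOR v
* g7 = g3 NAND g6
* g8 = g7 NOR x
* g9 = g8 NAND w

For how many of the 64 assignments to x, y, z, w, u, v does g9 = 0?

8

g9 = g8 NAND w must be 0, so both g8 = 1 and w = 1.
Enumerating the 64 input combinations, 8 give g9 = 0 and 56 give g9 = 1.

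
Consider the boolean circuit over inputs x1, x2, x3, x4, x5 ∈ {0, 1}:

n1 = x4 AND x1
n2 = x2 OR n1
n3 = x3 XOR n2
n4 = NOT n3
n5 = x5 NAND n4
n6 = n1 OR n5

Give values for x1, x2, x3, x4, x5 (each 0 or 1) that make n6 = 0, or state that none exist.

x1=1, x2=0, x3=0, x4=0, x5=1

n6 = n1 OR n5 must be 0, so both n1 = 0 and n5 = 0.
Check with x1=1, x2=0, x3=0, x4=0, x5=1:
n1 = x4 AND x1 = 0 AND 1 = 0
n2 = x2 OR n1 = 0 OR 0 = 0
n3 = x3 XOR n2 = 0 XOR 0 = 0
n4 = NOT n3 = NOT 0 = 1
n5 = x5 NAND n4 = 1 NAND 1 = 0
n6 = n1 OR n5 = 0 OR 0 = 0
So n6 = 0 as required.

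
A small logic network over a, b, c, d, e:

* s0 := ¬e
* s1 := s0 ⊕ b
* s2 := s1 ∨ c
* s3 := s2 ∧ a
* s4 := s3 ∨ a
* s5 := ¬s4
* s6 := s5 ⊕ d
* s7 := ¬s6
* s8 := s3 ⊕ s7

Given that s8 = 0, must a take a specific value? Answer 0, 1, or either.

either

Both values of a occur among assignments with s8 = 0:
  a=0: a=0, b=0, c=0, d=0, e=0
  a=1: a=1, b=0, c=0, d=0, e=0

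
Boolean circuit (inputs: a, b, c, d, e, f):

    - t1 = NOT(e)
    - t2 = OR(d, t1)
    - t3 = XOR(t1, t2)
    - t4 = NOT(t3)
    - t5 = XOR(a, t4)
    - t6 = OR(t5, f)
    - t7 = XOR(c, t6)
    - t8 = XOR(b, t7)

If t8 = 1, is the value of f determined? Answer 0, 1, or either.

either

Both values of f occur among assignments with t8 = 1:
  f=0: a=0, b=0, c=0, d=0, e=0, f=0
  f=1: a=0, b=0, c=0, d=0, e=0, f=1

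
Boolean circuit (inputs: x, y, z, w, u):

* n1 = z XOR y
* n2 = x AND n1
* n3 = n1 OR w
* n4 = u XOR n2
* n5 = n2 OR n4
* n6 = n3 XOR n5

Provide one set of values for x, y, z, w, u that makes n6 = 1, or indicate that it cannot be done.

x=0, y=0, z=0, w=0, u=1

n6 = n3 XOR n5 must be 1, so n3 and n5 differ.
Check with x=0, y=0, z=0, w=0, u=1:
n1 = z XOR y = 0 XOR 0 = 0
n2 = x AND n1 = 0 AND 0 = 0
n3 = n1 OR w = 0 OR 0 = 0
n4 = u XOR n2 = 1 XOR 0 = 1
n5 = n2 OR n4 = 0 OR 1 = 1
n6 = n3 XOR n5 = 0 XOR 1 = 1
So n6 = 1 as required.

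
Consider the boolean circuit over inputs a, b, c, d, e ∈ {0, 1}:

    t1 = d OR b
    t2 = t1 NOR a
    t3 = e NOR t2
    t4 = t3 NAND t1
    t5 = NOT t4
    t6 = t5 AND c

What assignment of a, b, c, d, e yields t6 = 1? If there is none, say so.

a=1, b=1, c=1, d=0, e=0

t6 = t5 AND c must be 1, so both t5 = 1 and c = 1.
t5 = NOT t4 must be 1, so t4 = 0.
t4 = t3 NAND t1 must be 0, so both t3 = 1 and t1 = 1.
Check with a=1, b=1, c=1, d=0, e=0:
t1 = d OR b = 0 OR 1 = 1
t2 = t1 NOR a = 1 NOR 1 = 0
t3 = e NOR t2 = 0 NOR 0 = 1
t4 = t3 NAND t1 = 1 NAND 1 = 0
t5 = NOT t4 = NOT 0 = 1
t6 = t5 AND c = 1 AND 1 = 1
So t6 = 1 as required.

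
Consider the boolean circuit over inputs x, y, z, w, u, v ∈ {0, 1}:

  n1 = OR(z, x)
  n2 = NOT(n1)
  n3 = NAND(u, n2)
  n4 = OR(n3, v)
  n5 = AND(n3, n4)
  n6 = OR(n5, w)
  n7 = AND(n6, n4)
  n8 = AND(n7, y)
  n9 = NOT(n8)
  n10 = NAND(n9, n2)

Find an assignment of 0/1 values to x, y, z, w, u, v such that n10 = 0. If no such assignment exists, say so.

x=0, y=0, z=0, w=1, u=0, v=1

n10 = NAND(n9, n2) must be 0, so both n9 = 1 and n2 = 1.
n9 = NOT(n8) must be 1, so n8 = 0.
Check with x=0, y=0, z=0, w=1, u=0, v=1:
n1 = OR(z, x) = OR(0, 0) = 0
n2 = NOT(n1) = NOT 0 = 1
n3 = NAND(u, n2) = NAND(0, 1) = 1
n4 = OR(n3, v) = OR(1, 1) = 1
n5 = AND(n3, n4) = AND(1, 1) = 1
n6 = OR(n5, w) = OR(1, 1) = 1
n7 = AND(n6, n4) = AND(1, 1) = 1
n8 = AND(n7, y) = AND(1, 0) = 0
n9 = NOT(n8) = NOT 0 = 1
n10 = NAND(n9, n2) = NAND(1, 1) = 0
So n10 = 0 as required.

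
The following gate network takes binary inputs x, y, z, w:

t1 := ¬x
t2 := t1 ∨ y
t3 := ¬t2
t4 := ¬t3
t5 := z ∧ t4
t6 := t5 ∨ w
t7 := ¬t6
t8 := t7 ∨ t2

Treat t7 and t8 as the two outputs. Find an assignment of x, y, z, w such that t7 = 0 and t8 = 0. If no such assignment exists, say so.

x=1, y=0, z=1, w=1

Check with x=1, y=0, z=1, w=1:
t1 = ¬x = ¬1 = 0
t2 = t1 ∨ y = 0 ∨ 0 = 0
t3 = ¬t2 = ¬0 = 1
t4 = ¬t3 = ¬1 = 0
t5 = z ∧ t4 = 1 ∧ 0 = 0
t6 = t5 ∨ w = 0 ∨ 1 = 1
t7 = ¬t6 = ¬1 = 0
t8 = t7 ∨ t2 = 0 ∨ 0 = 0
So t7 = 0 and t8 = 0.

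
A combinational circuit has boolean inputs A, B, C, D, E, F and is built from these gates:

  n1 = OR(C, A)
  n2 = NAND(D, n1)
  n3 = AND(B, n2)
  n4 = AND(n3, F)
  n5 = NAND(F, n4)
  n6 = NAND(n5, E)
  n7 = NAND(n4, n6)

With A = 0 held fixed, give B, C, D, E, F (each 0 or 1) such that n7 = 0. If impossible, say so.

B=1, C=0, D=0, E=1, F=1

n7 = NAND(n4, n6) must be 0, so both n4 = 1 and n6 = 1.
Check with A = 0 and B=1, C=0, D=0, E=1, F=1:
n1 = OR(C, A) = OR(0, 0) = 0
n2 = NAND(D, n1) = NAND(0, 0) = 1
n3 = AND(B, n2) = AND(1, 1) = 1
n4 = AND(n3, F) = AND(1, 1) = 1
n5 = NAND(F, n4) = NAND(1, 1) = 0
n6 = NAND(n5, E) = NAND(0, 1) = 1
n7 = NAND(n4, n6) = NAND(1, 1) = 0
So n7 = 0.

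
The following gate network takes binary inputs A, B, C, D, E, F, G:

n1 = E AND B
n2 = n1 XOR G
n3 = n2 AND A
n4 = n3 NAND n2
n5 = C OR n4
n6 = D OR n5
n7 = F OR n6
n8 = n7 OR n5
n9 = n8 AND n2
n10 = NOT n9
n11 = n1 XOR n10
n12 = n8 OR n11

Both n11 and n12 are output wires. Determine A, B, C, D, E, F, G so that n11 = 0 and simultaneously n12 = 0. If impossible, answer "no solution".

Check with A=1 B=1 C=0 D=0 E=1 F=0 G=0:
n1 = E AND B = 1 AND 1 = 1
n2 = n1 XOR G = 1 XOR 0 = 1
n3 = n2 AND A = 1 AND 1 = 1
n4 = n3 NAND n2 = 1 NAND 1 = 0
n5 = C OR n4 = 0 OR 0 = 0
n6 = D OR n5 = 0 OR 0 = 0
n7 = F OR n6 = 0 OR 0 = 0
n8 = n7 OR n5 = 0 OR 0 = 0
n9 = n8 AND n2 = 0 AND 1 = 0
n10 = NOT n9 = NOT 0 = 1
n11 = n1 XOR n10 = 1 XOR 1 = 0
n12 = n8 OR n11 = 0 OR 0 = 0
So n11 = 0 and n12 = 0.

A=1 B=1 C=0 D=0 E=1 F=0 G=0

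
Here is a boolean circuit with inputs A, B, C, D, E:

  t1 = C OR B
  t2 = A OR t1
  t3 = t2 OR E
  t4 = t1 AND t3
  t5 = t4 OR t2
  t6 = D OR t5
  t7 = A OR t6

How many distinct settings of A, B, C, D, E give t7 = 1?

30

t7 = A OR t6 must be 1, so at least one of A, t6 is 1.
Enumerating the 32 input combinations, 30 give t7 = 1 and 2 give t7 = 0.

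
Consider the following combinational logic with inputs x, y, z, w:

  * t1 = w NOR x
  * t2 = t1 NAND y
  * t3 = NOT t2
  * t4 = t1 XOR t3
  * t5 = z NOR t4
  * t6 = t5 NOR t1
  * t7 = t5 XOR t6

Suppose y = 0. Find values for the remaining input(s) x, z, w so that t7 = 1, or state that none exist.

x=1 z=1 w=0

Check with y = 0 and x=1, z=1, w=0:
t1 = w NOR x = 0 NOR 1 = 0
t2 = t1 NAND y = 0 NAND 0 = 1
t3 = NOT t2 = NOT 1 = 0
t4 = t1 XOR t3 = 0 XOR 0 = 0
t5 = z NOR t4 = 1 NOR 0 = 0
t6 = t5 NOR t1 = 0 NOR 0 = 1
t7 = t5 XOR t6 = 0 XOR 1 = 1
So t7 = 1.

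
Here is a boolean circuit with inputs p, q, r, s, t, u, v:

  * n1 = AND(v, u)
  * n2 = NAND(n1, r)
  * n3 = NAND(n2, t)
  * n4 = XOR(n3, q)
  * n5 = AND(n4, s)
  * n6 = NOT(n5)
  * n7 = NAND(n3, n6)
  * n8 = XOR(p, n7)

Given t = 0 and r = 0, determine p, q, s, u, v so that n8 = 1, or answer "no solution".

p=1, q=1, s=1, u=1, v=1

n8 = XOR(p, n7) must be 1, so p and n7 differ.
Check with t = 0 and r = 0 and p=1, q=1, s=1, u=1, v=1:
n1 = AND(v, u) = AND(1, 1) = 1
n2 = NAND(n1, r) = NAND(1, 0) = 1
n3 = NAND(n2, t) = NAND(1, 0) = 1
n4 = XOR(n3, q) = XOR(1, 1) = 0
n5 = AND(n4, s) = AND(0, 1) = 0
n6 = NOT(n5) = NOT 0 = 1
n7 = NAND(n3, n6) = NAND(1, 1) = 0
n8 = XOR(p, n7) = XOR(1, 0) = 1
So n8 = 1.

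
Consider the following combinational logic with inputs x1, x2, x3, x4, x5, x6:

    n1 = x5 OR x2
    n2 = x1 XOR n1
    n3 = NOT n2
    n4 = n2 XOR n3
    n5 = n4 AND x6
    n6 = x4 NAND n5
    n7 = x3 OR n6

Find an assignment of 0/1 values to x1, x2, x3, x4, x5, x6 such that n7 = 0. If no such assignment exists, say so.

x1=0 x2=1 x3=0 x4=1 x5=1 x6=1

n7 = x3 OR n6 must be 0, so both x3 = 0 and n6 = 0.
n6 = x4 NAND n5 must be 0, so both x4 = 1 and n5 = 1.
Check with x1=0 x2=1 x3=0 x4=1 x5=1 x6=1:
n1 = x5 OR x2 = 1 OR 1 = 1
n2 = x1 XOR n1 = 0 XOR 1 = 1
n3 = NOT n2 = NOT 1 = 0
n4 = n2 XOR n3 = 1 XOR 0 = 1
n5 = n4 AND x6 = 1 AND 1 = 1
n6 = x4 NAND n5 = 1 NAND 1 = 0
n7 = x3 OR n6 = 0 OR 0 = 0
So n7 = 0 as required.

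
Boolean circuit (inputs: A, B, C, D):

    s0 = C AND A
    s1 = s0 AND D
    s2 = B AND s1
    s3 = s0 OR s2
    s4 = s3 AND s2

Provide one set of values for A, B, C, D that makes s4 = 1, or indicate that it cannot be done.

A=1, B=1, C=1, D=1

Check with A=1, B=1, C=1, D=1:
s0 = C AND A = 1 AND 1 = 1
s1 = s0 AND D = 1 AND 1 = 1
s2 = B AND s1 = 1 AND 1 = 1
s3 = s0 OR s2 = 1 OR 1 = 1
s4 = s3 AND s2 = 1 AND 1 = 1
So s4 = 1 as required.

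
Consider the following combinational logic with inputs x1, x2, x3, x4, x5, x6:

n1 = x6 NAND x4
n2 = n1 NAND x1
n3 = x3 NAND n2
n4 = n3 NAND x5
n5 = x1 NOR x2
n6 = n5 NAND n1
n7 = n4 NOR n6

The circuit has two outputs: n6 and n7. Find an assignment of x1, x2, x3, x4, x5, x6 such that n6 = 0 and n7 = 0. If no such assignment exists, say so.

Check with x1=0 x2=0 x3=1 x4=1 x5=1 x6=0:
n1 = x6 NAND x4 = 0 NAND 1 = 1
n2 = n1 NAND x1 = 1 NAND 0 = 1
n3 = x3 NAND n2 = 1 NAND 1 = 0
n4 = n3 NAND x5 = 0 NAND 1 = 1
n5 = x1 NOR x2 = 0 NOR 0 = 1
n6 = n5 NAND n1 = 1 NAND 1 = 0
n7 = n4 NOR n6 = 1 NOR 0 = 0
So n6 = 0 and n7 = 0.

x1=0 x2=0 x3=1 x4=1 x5=1 x6=0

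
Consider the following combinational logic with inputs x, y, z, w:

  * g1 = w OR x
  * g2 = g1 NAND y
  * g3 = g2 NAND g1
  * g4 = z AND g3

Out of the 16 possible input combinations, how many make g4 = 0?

11

g4 = z AND g3 must be 0, so at least one of z, g3 is 0.
Enumerating the 16 input combinations, 11 give g4 = 0 and 5 give g4 = 1.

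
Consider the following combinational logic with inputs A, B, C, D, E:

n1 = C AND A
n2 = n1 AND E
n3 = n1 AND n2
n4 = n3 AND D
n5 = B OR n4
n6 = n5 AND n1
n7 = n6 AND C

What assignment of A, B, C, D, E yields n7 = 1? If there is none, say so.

A=1, B=1, C=1, D=1, E=0

n7 = n6 AND C must be 1, so both n6 = 1 and C = 1.
n6 = n5 AND n1 must be 1, so both n5 = 1 and n1 = 1.
Check with A=1, B=1, C=1, D=1, E=0:
n1 = C AND A = 1 AND 1 = 1
n2 = n1 AND E = 1 AND 0 = 0
n3 = n1 AND n2 = 1 AND 0 = 0
n4 = n3 AND D = 0 AND 1 = 0
n5 = B OR n4 = 1 OR 0 = 1
n6 = n5 AND n1 = 1 AND 1 = 1
n7 = n6 AND C = 1 AND 1 = 1
So n7 = 1 as required.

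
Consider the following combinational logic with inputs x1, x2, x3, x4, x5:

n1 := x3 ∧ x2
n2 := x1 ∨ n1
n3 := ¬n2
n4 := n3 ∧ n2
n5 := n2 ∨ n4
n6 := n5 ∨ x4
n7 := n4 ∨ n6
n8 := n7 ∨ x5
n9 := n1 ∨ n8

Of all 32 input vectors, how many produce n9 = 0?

n9 = n1 ∨ n8 must be 0, so both n1 = 0 and n8 = 0.
n1 = x3 ∧ x2 must be 0, so at least one of x3, x2 is 0.
Satisfying assignments:
  x1=0, x2=0, x3=0, x4=0, x5=0
  x1=0, x2=0, x3=1, x4=0, x5=0
  x1=0, x2=1, x3=0, x4=0, x5=0

3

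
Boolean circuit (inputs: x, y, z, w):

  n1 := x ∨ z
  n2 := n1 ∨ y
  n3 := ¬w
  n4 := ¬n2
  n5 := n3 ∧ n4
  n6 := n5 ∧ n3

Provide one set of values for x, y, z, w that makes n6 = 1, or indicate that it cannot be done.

x=0, y=0, z=0, w=0

n6 = n5 ∧ n3 must be 1, so both n5 = 1 and n3 = 1.
n5 = n3 ∧ n4 must be 1, so both n3 = 1 and n4 = 1.
n3 = ¬w must be 1, so w = 0.
Check with x=0, y=0, z=0, w=0:
n1 = x ∨ z = 0 ∨ 0 = 0
n2 = n1 ∨ y = 0 ∨ 0 = 0
n3 = ¬w = ¬0 = 1
n4 = ¬n2 = ¬0 = 1
n5 = n3 ∧ n4 = 1 ∧ 1 = 1
n6 = n5 ∧ n3 = 1 ∧ 1 = 1
So n6 = 1 as required.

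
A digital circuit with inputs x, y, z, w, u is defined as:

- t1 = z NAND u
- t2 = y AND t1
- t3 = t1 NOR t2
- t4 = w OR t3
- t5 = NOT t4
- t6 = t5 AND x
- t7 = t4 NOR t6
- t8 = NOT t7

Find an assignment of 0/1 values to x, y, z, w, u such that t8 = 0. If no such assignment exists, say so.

Check with x=0, y=0, z=0, w=0, u=0:
t1 = z NAND u = 0 NAND 0 = 1
t2 = y AND t1 = 0 AND 1 = 0
t3 = t1 NOR t2 = 1 NOR 0 = 0
t4 = w OR t3 = 0 OR 0 = 0
t5 = NOT t4 = NOT 0 = 1
t6 = t5 AND x = 1 AND 0 = 0
t7 = t4 NOR t6 = 0 NOR 0 = 1
t8 = NOT t7 = NOT 1 = 0
So t8 = 0 as required.

x=0, y=0, z=0, w=0, u=0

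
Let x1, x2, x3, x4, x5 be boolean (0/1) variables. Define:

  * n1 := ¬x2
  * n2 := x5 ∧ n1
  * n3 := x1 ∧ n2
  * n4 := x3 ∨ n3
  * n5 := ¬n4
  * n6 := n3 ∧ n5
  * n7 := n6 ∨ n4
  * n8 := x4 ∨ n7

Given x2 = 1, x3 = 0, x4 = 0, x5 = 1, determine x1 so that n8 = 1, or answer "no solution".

With x2 = 1, x3 = 0, x4 = 0, x5 = 1 fixed, none of the 2 settings of x1 give n8 = 1.
For example, with x1=0:
n1 = ¬x2 = ¬1 = 0
n2 = x5 ∧ n1 = 1 ∧ 0 = 0
n3 = x1 ∧ n2 = 0 ∧ 0 = 0
n4 = x3 ∨ n3 = 0 ∨ 0 = 0
n5 = ¬n4 = ¬0 = 1
n6 = n3 ∧ n5 = 0 ∧ 1 = 0
n7 = n6 ∨ n4 = 0 ∨ 0 = 0
n8 = x4 ∨ n7 = 0 ∨ 0 = 0
giving n8 = 0 ≠ 1.

no solution exists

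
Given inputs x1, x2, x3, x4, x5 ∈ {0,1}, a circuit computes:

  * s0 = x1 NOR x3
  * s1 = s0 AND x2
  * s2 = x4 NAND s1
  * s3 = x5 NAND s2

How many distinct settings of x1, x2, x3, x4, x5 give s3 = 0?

s3 = x5 NAND s2 must be 0, so both x5 = 1 and s2 = 1.
s2 = x4 NAND s1 must be 1, so at least one of x4, s1 is 0.
Enumerating the 32 input combinations, 15 give s3 = 0 and 17 give s3 = 1.

15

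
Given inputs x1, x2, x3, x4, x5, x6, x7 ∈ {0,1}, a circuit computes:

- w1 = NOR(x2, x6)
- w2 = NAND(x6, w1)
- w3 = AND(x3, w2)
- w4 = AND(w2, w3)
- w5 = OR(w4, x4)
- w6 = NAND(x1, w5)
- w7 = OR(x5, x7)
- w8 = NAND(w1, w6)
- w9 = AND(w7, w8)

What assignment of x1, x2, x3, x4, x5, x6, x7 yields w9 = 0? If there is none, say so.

w9 = AND(w7, w8) must be 0, so at least one of w7, w8 is 0.
Check with x1=1, x2=0, x3=1, x4=1, x5=0, x6=1, x7=0:
w1 = NOR(x2, x6) = NOR(0, 1) = 0
w2 = NAND(x6, w1) = NAND(1, 0) = 1
w3 = AND(x3, w2) = AND(1, 1) = 1
w4 = AND(w2, w3) = AND(1, 1) = 1
w5 = OR(w4, x4) = OR(1, 1) = 1
w6 = NAND(x1, w5) = NAND(1, 1) = 0
w7 = OR(x5, x7) = OR(0, 0) = 0
w8 = NAND(w1, w6) = NAND(0, 0) = 1
w9 = AND(w7, w8) = AND(0, 1) = 0
So w9 = 0 as required.

x1=1, x2=0, x3=1, x4=1, x5=0, x6=1, x7=0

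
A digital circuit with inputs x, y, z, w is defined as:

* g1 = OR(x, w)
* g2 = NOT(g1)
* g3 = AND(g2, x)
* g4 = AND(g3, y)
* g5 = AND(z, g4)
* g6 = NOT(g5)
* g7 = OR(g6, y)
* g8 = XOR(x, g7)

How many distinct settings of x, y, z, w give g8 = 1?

g8 = XOR(x, g7) must be 1, so x and g7 differ.
Enumerating the 16 input combinations, 8 give g8 = 1 and 8 give g8 = 0.

8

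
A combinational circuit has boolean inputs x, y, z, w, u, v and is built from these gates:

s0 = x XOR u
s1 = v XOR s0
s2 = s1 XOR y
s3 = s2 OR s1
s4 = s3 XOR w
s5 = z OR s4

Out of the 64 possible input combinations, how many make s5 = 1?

48

s5 = z OR s4 must be 1, so at least one of z, s4 is 1.
Enumerating the 64 input combinations, 48 give s5 = 1 and 16 give s5 = 0.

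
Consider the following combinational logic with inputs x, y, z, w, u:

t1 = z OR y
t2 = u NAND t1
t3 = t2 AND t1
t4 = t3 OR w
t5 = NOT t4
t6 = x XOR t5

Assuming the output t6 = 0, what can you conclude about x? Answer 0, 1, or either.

either

Both values of x occur among assignments with t6 = 0:
  x=0: x=0, y=0, z=0, w=1, u=0
  x=1: x=1, y=0, z=0, w=0, u=0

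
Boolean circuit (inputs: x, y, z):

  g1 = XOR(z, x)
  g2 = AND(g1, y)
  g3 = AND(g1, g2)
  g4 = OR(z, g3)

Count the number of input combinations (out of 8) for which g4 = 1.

g4 = OR(z, g3) must be 1, so at least one of z, g3 is 1.
Satisfying assignments:
  x=0, y=0, z=1
  x=0, y=1, z=1
  x=1, y=0, z=1
  x=1, y=1, z=0
  x=1, y=1, z=1

5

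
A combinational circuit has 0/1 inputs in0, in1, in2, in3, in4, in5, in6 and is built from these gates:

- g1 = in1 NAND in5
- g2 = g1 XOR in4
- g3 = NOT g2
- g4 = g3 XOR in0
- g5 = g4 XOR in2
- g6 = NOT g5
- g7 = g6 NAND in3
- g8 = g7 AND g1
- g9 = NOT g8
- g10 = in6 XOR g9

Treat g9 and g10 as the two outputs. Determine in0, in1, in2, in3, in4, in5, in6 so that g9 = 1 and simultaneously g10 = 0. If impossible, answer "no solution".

in0=1, in1=1, in2=1, in3=1, in4=1, in5=1, in6=1

Check with in0=1, in1=1, in2=1, in3=1, in4=1, in5=1, in6=1:
g1 = in1 NAND in5 = 1 NAND 1 = 0
g2 = g1 XOR in4 = 0 XOR 1 = 1
g3 = NOT g2 = NOT 1 = 0
g4 = g3 XOR in0 = 0 XOR 1 = 1
g5 = g4 XOR in2 = 1 XOR 1 = 0
g6 = NOT g5 = NOT 0 = 1
g7 = g6 NAND in3 = 1 NAND 1 = 0
g8 = g7 AND g1 = 0 AND 0 = 0
g9 = NOT g8 = NOT 0 = 1
g10 = in6 XOR g9 = 1 XOR 1 = 0
So g9 = 1 and g10 = 0.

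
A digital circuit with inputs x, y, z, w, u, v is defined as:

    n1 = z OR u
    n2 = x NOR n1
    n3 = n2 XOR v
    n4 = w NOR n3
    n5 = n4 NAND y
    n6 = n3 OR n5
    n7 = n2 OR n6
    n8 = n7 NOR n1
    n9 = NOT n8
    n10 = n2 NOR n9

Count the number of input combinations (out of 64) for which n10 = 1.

n10 = n2 NOR n9 must be 1, so both n2 = 0 and n9 = 0.
Enumerating the 64 input combinations, 1 give n10 = 1 and 63 give n10 = 0.

1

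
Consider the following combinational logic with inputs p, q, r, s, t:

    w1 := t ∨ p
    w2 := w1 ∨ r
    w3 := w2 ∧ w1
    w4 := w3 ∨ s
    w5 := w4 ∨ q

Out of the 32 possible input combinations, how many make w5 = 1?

30

w5 = w4 ∨ q must be 1, so at least one of w4, q is 1.
Enumerating the 32 input combinations, 30 give w5 = 1 and 2 give w5 = 0.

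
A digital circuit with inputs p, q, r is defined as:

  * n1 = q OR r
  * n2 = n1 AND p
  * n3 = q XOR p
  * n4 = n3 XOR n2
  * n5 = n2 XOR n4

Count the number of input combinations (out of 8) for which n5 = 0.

n5 = n2 XOR n4 must be 0, so n2 and n4 are equal.
Satisfying assignments:
  p=0, q=0, r=0
  p=0, q=0, r=1
  p=1, q=1, r=0
  p=1, q=1, r=1

4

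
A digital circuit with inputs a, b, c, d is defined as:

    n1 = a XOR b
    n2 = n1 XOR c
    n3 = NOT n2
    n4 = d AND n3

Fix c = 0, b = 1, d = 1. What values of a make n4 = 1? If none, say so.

n4 = d AND n3 must be 1, so both d = 1 and n3 = 1.
Check with c = 0, b = 1, d = 1 and a=1:
n1 = a XOR b = 1 XOR 1 = 0
n2 = n1 XOR c = 0 XOR 0 = 0
n3 = NOT n2 = NOT 0 = 1
n4 = d AND n3 = 1 AND 1 = 1
So n4 = 1.

a=1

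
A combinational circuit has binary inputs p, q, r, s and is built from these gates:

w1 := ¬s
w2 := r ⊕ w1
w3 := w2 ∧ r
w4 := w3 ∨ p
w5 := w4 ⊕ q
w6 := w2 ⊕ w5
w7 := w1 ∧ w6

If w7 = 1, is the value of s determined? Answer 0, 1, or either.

0

w7 = w1 ∧ w6 must be 1, so both w1 = 1 and w6 = 1.
Every assignment with w7 = 1 has s = 0; there are 4 such assignment(s).
  p=0, q=0, r=0, s=0
  p=0, q=1, r=1, s=0
  p=1, q=0, r=1, s=0
  p=1, q=1, r=0, s=0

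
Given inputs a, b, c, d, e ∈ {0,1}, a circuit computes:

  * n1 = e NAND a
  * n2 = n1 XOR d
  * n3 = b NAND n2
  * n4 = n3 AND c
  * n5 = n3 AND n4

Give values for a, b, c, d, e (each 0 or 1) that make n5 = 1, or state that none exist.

n5 = n3 AND n4 must be 1, so both n3 = 1 and n4 = 1.
n3 = b NAND n2 must be 1, so at least one of b, n2 is 0.
n4 = n3 AND c must be 1, so both n3 = 1 and c = 1.
Check with a=1 b=0 c=1 d=0 e=1:
n1 = e NAND a = 1 NAND 1 = 0
n2 = n1 XOR d = 0 XOR 0 = 0
n3 = b NAND n2 = 0 NAND 0 = 1
n4 = n3 AND c = 1 AND 1 = 1
n5 = n3 AND n4 = 1 AND 1 = 1
So n5 = 1 as required.

a=1 b=0 c=1 d=0 e=1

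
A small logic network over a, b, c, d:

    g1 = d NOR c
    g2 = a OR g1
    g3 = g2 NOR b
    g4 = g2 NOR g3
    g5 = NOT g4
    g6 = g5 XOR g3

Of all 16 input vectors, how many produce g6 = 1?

10

g6 = g5 XOR g3 must be 1, so g5 and g3 differ.
Enumerating the 16 input combinations, 10 give g6 = 1 and 6 give g6 = 0.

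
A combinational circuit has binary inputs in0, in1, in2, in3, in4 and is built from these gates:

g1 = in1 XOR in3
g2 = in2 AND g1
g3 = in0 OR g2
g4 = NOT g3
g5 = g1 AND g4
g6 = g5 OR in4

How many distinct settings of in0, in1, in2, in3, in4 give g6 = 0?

g6 = g5 OR in4 must be 0, so both g5 = 0 and in4 = 0.
g5 = g1 AND g4 must be 0, so at least one of g1, g4 is 0.
Enumerating the 32 input combinations, 14 give g6 = 0 and 18 give g6 = 1.

14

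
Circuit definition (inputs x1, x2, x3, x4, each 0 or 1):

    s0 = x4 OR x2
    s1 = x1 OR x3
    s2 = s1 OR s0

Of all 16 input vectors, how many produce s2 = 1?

15

s2 = s1 OR s0 must be 1, so at least one of s1, s0 is 1.
Enumerating the 16 input combinations, 15 give s2 = 1 and 1 give s2 = 0.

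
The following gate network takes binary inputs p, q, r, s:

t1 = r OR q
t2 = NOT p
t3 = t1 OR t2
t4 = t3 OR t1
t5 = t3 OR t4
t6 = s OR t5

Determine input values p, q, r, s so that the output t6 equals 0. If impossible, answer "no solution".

p=1, q=0, r=0, s=0

Check with p=1, q=0, r=0, s=0:
t1 = r OR q = 0 OR 0 = 0
t2 = NOT p = NOT 1 = 0
t3 = t1 OR t2 = 0 OR 0 = 0
t4 = t3 OR t1 = 0 OR 0 = 0
t5 = t3 OR t4 = 0 OR 0 = 0
t6 = s OR t5 = 0 OR 0 = 0
So t6 = 0 as required.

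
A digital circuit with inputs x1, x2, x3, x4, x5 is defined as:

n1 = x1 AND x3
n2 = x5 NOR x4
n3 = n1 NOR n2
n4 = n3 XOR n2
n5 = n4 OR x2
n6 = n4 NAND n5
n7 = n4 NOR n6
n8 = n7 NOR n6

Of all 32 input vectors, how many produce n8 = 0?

6

n8 = n7 NOR n6 must be 0, so at least one of n7, n6 is 1.
Enumerating the 32 input combinations, 6 give n8 = 0 and 26 give n8 = 1.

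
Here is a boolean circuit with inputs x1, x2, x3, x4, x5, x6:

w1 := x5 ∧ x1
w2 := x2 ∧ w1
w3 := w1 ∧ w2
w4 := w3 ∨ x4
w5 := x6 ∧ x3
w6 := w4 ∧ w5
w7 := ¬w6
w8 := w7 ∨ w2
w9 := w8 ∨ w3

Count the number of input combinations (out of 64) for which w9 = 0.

7

w9 = w8 ∨ w3 must be 0, so both w8 = 0 and w3 = 0.
w8 = w7 ∨ w2 must be 0, so both w7 = 0 and w2 = 0.
Enumerating the 64 input combinations, 7 give w9 = 0 and 57 give w9 = 1.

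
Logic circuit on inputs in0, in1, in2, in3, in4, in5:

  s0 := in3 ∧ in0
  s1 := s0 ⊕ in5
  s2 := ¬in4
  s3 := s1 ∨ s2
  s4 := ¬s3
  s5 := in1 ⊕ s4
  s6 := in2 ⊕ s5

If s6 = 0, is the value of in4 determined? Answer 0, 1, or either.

Both values of in4 occur among assignments with s6 = 0:
  in4=0: in0=0, in1=0, in2=0, in3=0, in4=0, in5=0
  in4=1: in0=0, in1=0, in2=0, in3=0, in4=1, in5=1

either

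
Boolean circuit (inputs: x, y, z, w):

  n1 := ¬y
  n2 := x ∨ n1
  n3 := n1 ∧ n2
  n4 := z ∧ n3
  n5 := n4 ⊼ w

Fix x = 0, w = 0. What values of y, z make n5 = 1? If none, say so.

Check with x = 0, w = 0 and y=0, z=1:
n1 = ¬y = ¬0 = 1
n2 = x ∨ n1 = 0 ∨ 1 = 1
n3 = n1 ∧ n2 = 1 ∧ 1 = 1
n4 = z ∧ n3 = 1 ∧ 1 = 1
n5 = n4 ⊼ w = 1 ⊼ 0 = 1
So n5 = 1.

y=0, z=1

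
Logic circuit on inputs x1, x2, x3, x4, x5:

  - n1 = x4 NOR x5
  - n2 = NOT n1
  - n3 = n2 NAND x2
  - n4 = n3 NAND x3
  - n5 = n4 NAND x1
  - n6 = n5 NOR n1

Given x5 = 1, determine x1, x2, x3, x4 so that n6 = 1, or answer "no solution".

Check with x5 = 1 and x1=1, x2=0, x3=0, x4=1:
n1 = x4 NOR x5 = 1 NOR 1 = 0
n2 = NOT n1 = NOT 0 = 1
n3 = n2 NAND x2 = 1 NAND 0 = 1
n4 = n3 NAND x3 = 1 NAND 0 = 1
n5 = n4 NAND x1 = 1 NAND 1 = 0
n6 = n5 NOR n1 = 0 NOR 0 = 1
So n6 = 1.

x1=1, x2=0, x3=0, x4=1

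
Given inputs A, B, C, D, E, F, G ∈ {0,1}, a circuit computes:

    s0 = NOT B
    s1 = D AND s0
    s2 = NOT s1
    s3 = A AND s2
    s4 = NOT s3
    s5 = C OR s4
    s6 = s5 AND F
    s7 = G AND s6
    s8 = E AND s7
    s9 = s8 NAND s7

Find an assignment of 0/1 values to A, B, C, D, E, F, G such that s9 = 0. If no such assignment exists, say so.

A=1 B=0 C=1 D=1 E=1 F=1 G=1

s9 = s8 NAND s7 must be 0, so both s8 = 1 and s7 = 1.
s8 = E AND s7 must be 1, so both E = 1 and s7 = 1.
s7 = G AND s6 must be 1, so both G = 1 and s6 = 1.
Check with A=1 B=0 C=1 D=1 E=1 F=1 G=1:
s0 = NOT B = NOT 0 = 1
s1 = D AND s0 = 1 AND 1 = 1
s2 = NOT s1 = NOT 1 = 0
s3 = A AND s2 = 1 AND 0 = 0
s4 = NOT s3 = NOT 0 = 1
s5 = C OR s4 = 1 OR 1 = 1
s6 = s5 AND F = 1 AND 1 = 1
s7 = G AND s6 = 1 AND 1 = 1
s8 = E AND s7 = 1 AND 1 = 1
s9 = s8 NAND s7 = 1 NAND 1 = 0
So s9 = 0 as required.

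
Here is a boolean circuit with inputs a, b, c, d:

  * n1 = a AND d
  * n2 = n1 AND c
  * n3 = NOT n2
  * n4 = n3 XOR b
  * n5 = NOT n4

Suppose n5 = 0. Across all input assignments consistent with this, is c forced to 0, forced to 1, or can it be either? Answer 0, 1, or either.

Both values of c occur among assignments with n5 = 0:
  c=0: a=0, b=0, c=0, d=0
  c=1: a=0, b=0, c=1, d=0

either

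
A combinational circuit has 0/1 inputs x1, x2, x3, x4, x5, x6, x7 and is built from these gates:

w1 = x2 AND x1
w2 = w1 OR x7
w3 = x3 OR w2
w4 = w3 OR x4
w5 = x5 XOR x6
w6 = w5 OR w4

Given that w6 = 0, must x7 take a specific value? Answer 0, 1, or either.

0

w6 = w5 OR w4 must be 0, so both w5 = 0 and w4 = 0.
w5 = x5 XOR x6 must be 0, so x5 and x6 are equal.
Every assignment with w6 = 0 has x7 = 0; there are 6 such assignment(s).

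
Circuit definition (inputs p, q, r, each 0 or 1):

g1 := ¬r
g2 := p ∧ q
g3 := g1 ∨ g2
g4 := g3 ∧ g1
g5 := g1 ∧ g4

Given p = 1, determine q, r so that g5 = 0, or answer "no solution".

g5 = g1 ∧ g4 must be 0, so at least one of g1, g4 is 0.
Check with p = 1 and q=0, r=1:
g1 = ¬r = ¬1 = 0
g2 = p ∧ q = 1 ∧ 0 = 0
g3 = g1 ∨ g2 = 0 ∨ 0 = 0
g4 = g3 ∧ g1 = 0 ∧ 0 = 0
g5 = g1 ∧ g4 = 0 ∧ 0 = 0
So g5 = 0.

q=0 r=1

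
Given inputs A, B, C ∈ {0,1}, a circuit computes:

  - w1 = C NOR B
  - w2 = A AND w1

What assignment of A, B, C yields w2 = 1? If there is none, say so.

Check with A=1, B=0, C=0:
w1 = C NOR B = 0 NOR 0 = 1
w2 = A AND w1 = 1 AND 1 = 1
So w2 = 1 as required.

A=1, B=0, C=0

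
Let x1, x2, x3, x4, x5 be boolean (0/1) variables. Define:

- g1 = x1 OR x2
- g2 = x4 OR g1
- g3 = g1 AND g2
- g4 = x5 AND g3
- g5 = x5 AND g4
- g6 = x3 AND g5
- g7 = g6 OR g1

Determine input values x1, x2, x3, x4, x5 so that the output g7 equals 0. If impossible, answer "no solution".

x1=0, x2=0, x3=0, x4=0, x5=1

g7 = g6 OR g1 must be 0, so both g6 = 0 and g1 = 0.
g6 = x3 AND g5 must be 0, so at least one of x3, g5 is 0.
Check with x1=0, x2=0, x3=0, x4=0, x5=1:
g1 = x1 OR x2 = 0 OR 0 = 0
g2 = x4 OR g1 = 0 OR 0 = 0
g3 = g1 AND g2 = 0 AND 0 = 0
g4 = x5 AND g3 = 1 AND 0 = 0
g5 = x5 AND g4 = 1 AND 0 = 0
g6 = x3 AND g5 = 0 AND 0 = 0
g7 = g6 OR g1 = 0 OR 0 = 0
So g7 = 0 as required.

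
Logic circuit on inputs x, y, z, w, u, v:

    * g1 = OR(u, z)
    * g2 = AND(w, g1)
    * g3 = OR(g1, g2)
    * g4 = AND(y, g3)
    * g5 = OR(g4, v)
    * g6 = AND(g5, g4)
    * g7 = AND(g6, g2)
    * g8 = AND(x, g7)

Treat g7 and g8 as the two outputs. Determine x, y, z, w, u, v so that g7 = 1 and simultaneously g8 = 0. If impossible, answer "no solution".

x=0 y=1 z=1 w=1 u=1 v=1

Check with x=0 y=1 z=1 w=1 u=1 v=1:
g1 = OR(u, z) = OR(1, 1) = 1
g2 = AND(w, g1) = AND(1, 1) = 1
g3 = OR(g1, g2) = OR(1, 1) = 1
g4 = AND(y, g3) = AND(1, 1) = 1
g5 = OR(g4, v) = OR(1, 1) = 1
g6 = AND(g5, g4) = AND(1, 1) = 1
g7 = AND(g6, g2) = AND(1, 1) = 1
g8 = AND(x, g7) = AND(0, 1) = 0
So g7 = 1 and g8 = 0.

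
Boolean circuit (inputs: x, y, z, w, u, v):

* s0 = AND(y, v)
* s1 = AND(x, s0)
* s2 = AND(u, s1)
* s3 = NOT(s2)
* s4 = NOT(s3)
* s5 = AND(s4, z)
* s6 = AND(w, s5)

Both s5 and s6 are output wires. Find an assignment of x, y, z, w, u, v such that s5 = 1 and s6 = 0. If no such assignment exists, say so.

x=1, y=1, z=1, w=0, u=1, v=1

Check with x=1, y=1, z=1, w=0, u=1, v=1:
s0 = AND(y, v) = AND(1, 1) = 1
s1 = AND(x, s0) = AND(1, 1) = 1
s2 = AND(u, s1) = AND(1, 1) = 1
s3 = NOT(s2) = NOT 1 = 0
s4 = NOT(s3) = NOT 0 = 1
s5 = AND(s4, z) = AND(1, 1) = 1
s6 = AND(w, s5) = AND(0, 1) = 0
So s5 = 1 and s6 = 0.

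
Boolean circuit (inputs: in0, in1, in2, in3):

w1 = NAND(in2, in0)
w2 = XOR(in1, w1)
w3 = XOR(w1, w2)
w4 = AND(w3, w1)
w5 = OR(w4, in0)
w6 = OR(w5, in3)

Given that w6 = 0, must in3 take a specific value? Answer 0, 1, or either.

w6 = OR(w5, in3) must be 0, so both w5 = 0 and in3 = 0.
w5 = OR(w4, in0) must be 0, so both w4 = 0 and in0 = 0.
Every assignment with w6 = 0 has in3 = 0; there are 2 such assignment(s).
  in0=0, in1=0, in2=0, in3=0
  in0=0, in1=0, in2=1, in3=0

0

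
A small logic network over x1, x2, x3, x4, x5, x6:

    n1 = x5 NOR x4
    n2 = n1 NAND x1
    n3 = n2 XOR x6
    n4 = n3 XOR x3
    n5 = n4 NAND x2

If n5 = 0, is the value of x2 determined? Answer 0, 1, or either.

n5 = n4 NAND x2 must be 0, so both n4 = 1 and x2 = 1.
n4 = n3 XOR x3 must be 1, so n3 and x3 differ.
Every assignment with n5 = 0 has x2 = 1; there are 16 such assignment(s).

1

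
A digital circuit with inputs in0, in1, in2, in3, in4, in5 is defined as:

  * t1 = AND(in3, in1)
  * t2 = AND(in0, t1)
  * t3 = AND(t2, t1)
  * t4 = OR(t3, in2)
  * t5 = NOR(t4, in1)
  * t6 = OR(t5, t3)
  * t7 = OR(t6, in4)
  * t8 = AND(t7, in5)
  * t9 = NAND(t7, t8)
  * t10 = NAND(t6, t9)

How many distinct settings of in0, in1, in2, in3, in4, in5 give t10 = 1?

52

t10 = NAND(t6, t9) must be 1, so at least one of t6, t9 is 0.
Enumerating the 64 input combinations, 52 give t10 = 1 and 12 give t10 = 0.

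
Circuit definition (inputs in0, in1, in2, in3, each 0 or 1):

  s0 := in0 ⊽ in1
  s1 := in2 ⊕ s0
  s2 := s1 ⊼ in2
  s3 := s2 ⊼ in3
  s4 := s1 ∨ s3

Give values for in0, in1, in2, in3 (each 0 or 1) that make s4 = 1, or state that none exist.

in0=1, in1=1, in2=0, in3=0

Check with in0=1, in1=1, in2=0, in3=0:
s0 = in0 ⊽ in1 = 1 ⊽ 1 = 0
s1 = in2 ⊕ s0 = 0 ⊕ 0 = 0
s2 = s1 ⊼ in2 = 0 ⊼ 0 = 1
s3 = s2 ⊼ in3 = 1 ⊼ 0 = 1
s4 = s1 ∨ s3 = 0 ∨ 1 = 1
So s4 = 1 as required.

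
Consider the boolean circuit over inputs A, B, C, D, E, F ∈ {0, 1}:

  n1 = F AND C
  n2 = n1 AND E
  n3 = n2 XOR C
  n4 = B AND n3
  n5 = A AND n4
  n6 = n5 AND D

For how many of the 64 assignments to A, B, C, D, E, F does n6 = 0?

n6 = n5 AND D must be 0, so at least one of n5, D is 0.
Enumerating the 64 input combinations, 61 give n6 = 0 and 3 give n6 = 1.

61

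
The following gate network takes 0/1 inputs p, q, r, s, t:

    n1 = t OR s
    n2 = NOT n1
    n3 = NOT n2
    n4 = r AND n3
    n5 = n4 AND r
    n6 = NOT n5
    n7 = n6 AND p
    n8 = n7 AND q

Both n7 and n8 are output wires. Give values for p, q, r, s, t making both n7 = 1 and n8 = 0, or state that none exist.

p=1 q=0 r=0 s=0 t=1

Check with p=1 q=0 r=0 s=0 t=1:
n1 = t OR s = 1 OR 0 = 1
n2 = NOT n1 = NOT 1 = 0
n3 = NOT n2 = NOT 0 = 1
n4 = r AND n3 = 0 AND 1 = 0
n5 = n4 AND r = 0 AND 0 = 0
n6 = NOT n5 = NOT 0 = 1
n7 = n6 AND p = 1 AND 1 = 1
n8 = n7 AND q = 1 AND 0 = 0
So n7 = 1 and n8 = 0.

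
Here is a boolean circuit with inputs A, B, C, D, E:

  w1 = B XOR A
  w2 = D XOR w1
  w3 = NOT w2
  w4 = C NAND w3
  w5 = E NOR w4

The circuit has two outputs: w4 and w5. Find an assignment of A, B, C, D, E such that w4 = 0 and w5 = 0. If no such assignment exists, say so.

A=0 B=1 C=1 D=1 E=1

Check with A=0 B=1 C=1 D=1 E=1:
w1 = B XOR A = 1 XOR 0 = 1
w2 = D XOR w1 = 1 XOR 1 = 0
w3 = NOT w2 = NOT 0 = 1
w4 = C NAND w3 = 1 NAND 1 = 0
w5 = E NOR w4 = 1 NOR 0 = 0
So w4 = 0 and w5 = 0.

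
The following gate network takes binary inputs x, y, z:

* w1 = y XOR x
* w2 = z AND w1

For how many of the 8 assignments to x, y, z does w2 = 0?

6

w2 = z AND w1 must be 0, so at least one of z, w1 is 0.
Enumerating the 8 input combinations, 6 give w2 = 0 and 2 give w2 = 1.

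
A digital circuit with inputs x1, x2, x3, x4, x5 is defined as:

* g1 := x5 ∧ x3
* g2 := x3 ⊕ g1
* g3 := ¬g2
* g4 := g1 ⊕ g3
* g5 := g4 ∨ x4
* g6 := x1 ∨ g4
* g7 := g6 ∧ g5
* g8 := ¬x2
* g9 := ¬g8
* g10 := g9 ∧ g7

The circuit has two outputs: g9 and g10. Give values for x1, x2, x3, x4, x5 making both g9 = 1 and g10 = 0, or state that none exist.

Check with x1=0, x2=1, x3=1, x4=0, x5=1:
g1 = x5 ∧ x3 = 1 ∧ 1 = 1
g2 = x3 ⊕ g1 = 1 ⊕ 1 = 0
g3 = ¬g2 = ¬0 = 1
g4 = g1 ⊕ g3 = 1 ⊕ 1 = 0
g5 = g4 ∨ x4 = 0 ∨ 0 = 0
g6 = x1 ∨ g4 = 0 ∨ 0 = 0
g7 = g6 ∧ g5 = 0 ∧ 0 = 0
g8 = ¬x2 = ¬1 = 0
g9 = ¬g8 = ¬0 = 1
g10 = g9 ∧ g7 = 1 ∧ 0 = 0
So g9 = 1 and g10 = 0.

x1=0, x2=1, x3=1, x4=0, x5=1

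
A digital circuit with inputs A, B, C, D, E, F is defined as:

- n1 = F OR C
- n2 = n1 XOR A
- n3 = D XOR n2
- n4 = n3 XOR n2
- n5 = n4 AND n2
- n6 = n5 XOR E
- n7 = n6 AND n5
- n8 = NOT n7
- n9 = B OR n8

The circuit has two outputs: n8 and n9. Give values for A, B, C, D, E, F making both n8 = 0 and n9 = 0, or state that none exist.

A=0, B=0, C=0, D=1, E=0, F=1

Check with A=0, B=0, C=0, D=1, E=0, F=1:
n1 = F OR C = 1 OR 0 = 1
n2 = n1 XOR A = 1 XOR 0 = 1
n3 = D XOR n2 = 1 XOR 1 = 0
n4 = n3 XOR n2 = 0 XOR 1 = 1
n5 = n4 AND n2 = 1 AND 1 = 1
n6 = n5 XOR E = 1 XOR 0 = 1
n7 = n6 AND n5 = 1 AND 1 = 1
n8 = NOT n7 = NOT 1 = 0
n9 = B OR n8 = 0 OR 0 = 0
So n8 = 0 and n9 = 0.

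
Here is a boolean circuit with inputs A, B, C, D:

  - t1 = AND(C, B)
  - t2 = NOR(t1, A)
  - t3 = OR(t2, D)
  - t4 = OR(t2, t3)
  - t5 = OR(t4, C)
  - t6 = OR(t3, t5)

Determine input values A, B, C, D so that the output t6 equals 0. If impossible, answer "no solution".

t6 = OR(t3, t5) must be 0, so both t3 = 0 and t5 = 0.
t3 = OR(t2, D) must be 0, so both t2 = 0 and D = 0.
Check with A=1, B=1, C=0, D=0:
t1 = AND(C, B) = AND(0, 1) = 0
t2 = NOR(t1, A) = NOR(0, 1) = 0
t3 = OR(t2, D) = OR(0, 0) = 0
t4 = OR(t2, t3) = OR(0, 0) = 0
t5 = OR(t4, C) = OR(0, 0) = 0
t6 = OR(t3, t5) = OR(0, 0) = 0
So t6 = 0 as required.

A=1, B=1, C=0, D=0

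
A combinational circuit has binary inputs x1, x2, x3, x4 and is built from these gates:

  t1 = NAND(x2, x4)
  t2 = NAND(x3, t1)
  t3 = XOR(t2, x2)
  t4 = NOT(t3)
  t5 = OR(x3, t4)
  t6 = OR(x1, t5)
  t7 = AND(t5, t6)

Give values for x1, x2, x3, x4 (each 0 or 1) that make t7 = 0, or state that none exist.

t7 = AND(t5, t6) must be 0, so at least one of t5, t6 is 0.
Check with x1=1, x2=0, x3=0, x4=1:
t1 = NAND(x2, x4) = NAND(0, 1) = 1
t2 = NAND(x3, t1) = NAND(0, 1) = 1
t3 = XOR(t2, x2) = XOR(1, 0) = 1
t4 = NOT(t3) = NOT 1 = 0
t5 = OR(x3, t4) = OR(0, 0) = 0
t6 = OR(x1, t5) = OR(1, 0) = 1
t7 = AND(t5, t6) = AND(0, 1) = 0
So t7 = 0 as required.

x1=1, x2=0, x3=0, x4=1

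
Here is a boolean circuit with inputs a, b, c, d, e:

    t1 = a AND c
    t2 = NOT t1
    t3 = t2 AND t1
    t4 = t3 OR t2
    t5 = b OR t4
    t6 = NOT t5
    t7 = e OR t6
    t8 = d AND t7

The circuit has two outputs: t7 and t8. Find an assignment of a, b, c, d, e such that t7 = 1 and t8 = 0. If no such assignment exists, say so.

Check with a=1 b=1 c=0 d=0 e=1:
t1 = a AND c = 1 AND 0 = 0
t2 = NOT t1 = NOT 0 = 1
t3 = t2 AND t1 = 1 AND 0 = 0
t4 = t3 OR t2 = 0 OR 1 = 1
t5 = b OR t4 = 1 OR 1 = 1
t6 = NOT t5 = NOT 1 = 0
t7 = e OR t6 = 1 OR 0 = 1
t8 = d AND t7 = 0 AND 1 = 0
So t7 = 1 and t8 = 0.

a=1 b=1 c=0 d=0 e=1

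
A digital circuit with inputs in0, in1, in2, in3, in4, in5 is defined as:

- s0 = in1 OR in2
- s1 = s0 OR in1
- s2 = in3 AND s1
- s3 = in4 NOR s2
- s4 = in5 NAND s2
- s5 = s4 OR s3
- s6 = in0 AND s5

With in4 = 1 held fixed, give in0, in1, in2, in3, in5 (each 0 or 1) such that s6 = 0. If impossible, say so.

in0=0 in1=0 in2=0 in3=1 in5=0

Check with in4 = 1 and in0=0, in1=0, in2=0, in3=1, in5=0:
s0 = in1 OR in2 = 0 OR 0 = 0
s1 = s0 OR in1 = 0 OR 0 = 0
s2 = in3 AND s1 = 1 AND 0 = 0
s3 = in4 NOR s2 = 1 NOR 0 = 0
s4 = in5 NAND s2 = 0 NAND 0 = 1
s5 = s4 OR s3 = 1 OR 0 = 1
s6 = in0 AND s5 = 0 AND 1 = 0
So s6 = 0.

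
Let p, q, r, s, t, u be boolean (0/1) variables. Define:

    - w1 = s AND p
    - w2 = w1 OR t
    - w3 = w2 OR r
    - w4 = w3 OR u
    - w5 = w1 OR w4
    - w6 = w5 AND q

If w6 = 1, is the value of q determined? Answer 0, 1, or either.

w6 = w5 AND q must be 1, so both w5 = 1 and q = 1.
Every assignment with w6 = 1 has q = 1; there are 29 such assignment(s).

1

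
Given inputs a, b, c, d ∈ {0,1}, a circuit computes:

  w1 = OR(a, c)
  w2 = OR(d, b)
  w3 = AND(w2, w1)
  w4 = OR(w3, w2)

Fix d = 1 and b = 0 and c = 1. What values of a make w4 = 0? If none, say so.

no solution exists

With d = 1 and b = 0 and c = 1 fixed, none of the 2 settings of a give w4 = 0.
For example, with a=1:
w1 = OR(a, c) = OR(1, 1) = 1
w2 = OR(d, b) = OR(1, 0) = 1
w3 = AND(w2, w1) = AND(1, 1) = 1
w4 = OR(w3, w2) = OR(1, 1) = 1
giving w4 = 1 ≠ 0.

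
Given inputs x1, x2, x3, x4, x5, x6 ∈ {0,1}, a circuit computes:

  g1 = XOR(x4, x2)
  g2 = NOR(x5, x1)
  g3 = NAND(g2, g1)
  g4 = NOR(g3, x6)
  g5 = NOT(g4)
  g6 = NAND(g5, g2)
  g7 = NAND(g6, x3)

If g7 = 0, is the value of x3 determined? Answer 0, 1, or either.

1

g7 = NAND(g6, x3) must be 0, so both g6 = 1 and x3 = 1.
g6 = NAND(g5, g2) must be 1, so at least one of g5, g2 is 0.
Every assignment with g7 = 0 has x3 = 1; there are 26 such assignment(s).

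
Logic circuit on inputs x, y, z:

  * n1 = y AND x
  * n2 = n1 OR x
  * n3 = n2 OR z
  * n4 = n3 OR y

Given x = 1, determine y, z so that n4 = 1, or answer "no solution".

y=0, z=1

Check with x = 1 and y=0, z=1:
n1 = y AND x = 0 AND 1 = 0
n2 = n1 OR x = 0 OR 1 = 1
n3 = n2 OR z = 1 OR 1 = 1
n4 = n3 OR y = 1 OR 0 = 1
So n4 = 1.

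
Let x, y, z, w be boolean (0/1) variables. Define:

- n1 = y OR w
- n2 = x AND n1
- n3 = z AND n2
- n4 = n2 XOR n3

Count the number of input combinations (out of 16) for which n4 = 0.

13

n4 = n2 XOR n3 must be 0, so n2 and n3 are equal.
Enumerating the 16 input combinations, 13 give n4 = 0 and 3 give n4 = 1.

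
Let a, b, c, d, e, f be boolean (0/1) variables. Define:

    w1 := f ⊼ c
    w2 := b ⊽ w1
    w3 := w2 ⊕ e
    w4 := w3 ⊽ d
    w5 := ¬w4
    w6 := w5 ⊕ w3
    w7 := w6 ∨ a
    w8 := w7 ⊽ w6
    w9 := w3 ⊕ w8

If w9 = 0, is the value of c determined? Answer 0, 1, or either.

either

Both values of c occur among assignments with w9 = 0:
  c=0: a=0, b=0, c=0, d=0, e=1, f=0
  c=1: a=0, b=0, c=1, d=0, e=0, f=1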